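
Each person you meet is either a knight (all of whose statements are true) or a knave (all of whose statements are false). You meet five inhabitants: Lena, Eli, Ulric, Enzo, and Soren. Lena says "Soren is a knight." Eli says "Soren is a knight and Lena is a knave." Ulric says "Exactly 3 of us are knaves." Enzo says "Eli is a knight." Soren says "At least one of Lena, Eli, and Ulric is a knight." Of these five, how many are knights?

0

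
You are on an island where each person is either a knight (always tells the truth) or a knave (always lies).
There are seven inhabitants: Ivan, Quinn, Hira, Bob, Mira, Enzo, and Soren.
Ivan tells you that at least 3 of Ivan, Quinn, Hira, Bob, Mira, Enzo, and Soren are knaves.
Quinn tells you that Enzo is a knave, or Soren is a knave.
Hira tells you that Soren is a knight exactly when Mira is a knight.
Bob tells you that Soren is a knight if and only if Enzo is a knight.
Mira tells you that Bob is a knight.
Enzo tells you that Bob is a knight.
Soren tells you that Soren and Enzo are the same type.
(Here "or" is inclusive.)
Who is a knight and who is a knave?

Knights: Hira, Bob, Mira, Enzo, and Soren. Knaves: Ivan and Quinn.

Ivan is a knave, and the claim "at least 3 of Ivan, Quinn, Hira, Bob, Mira, Enzo, and Soren are knaves" is indeed false.
Since Quinn is a knave, "Enzo is a knave, or Soren is a knave" needs to be false, which holds.
Hira is a knight; "Soren is a knight exactly when Mira is a knight" is true, as required.
Bob is a knight, and the claim "Soren is a knight if and only if Enzo is a knight" is indeed true.
Mira is a knight; "Bob is a knight" is true, as required.
Since Enzo is a knight, "Bob is a knight" needs to be true, which holds.
Soren is a knight, so "Soren and Enzo are the same type" must be true — and it is.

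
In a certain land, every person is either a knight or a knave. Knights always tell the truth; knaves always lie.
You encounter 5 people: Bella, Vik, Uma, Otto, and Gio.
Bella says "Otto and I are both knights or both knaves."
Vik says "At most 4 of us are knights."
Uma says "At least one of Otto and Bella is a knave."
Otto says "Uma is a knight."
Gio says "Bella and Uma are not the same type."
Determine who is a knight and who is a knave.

Knights: Vik, Uma, Otto, and Gio. Knaves: Bella.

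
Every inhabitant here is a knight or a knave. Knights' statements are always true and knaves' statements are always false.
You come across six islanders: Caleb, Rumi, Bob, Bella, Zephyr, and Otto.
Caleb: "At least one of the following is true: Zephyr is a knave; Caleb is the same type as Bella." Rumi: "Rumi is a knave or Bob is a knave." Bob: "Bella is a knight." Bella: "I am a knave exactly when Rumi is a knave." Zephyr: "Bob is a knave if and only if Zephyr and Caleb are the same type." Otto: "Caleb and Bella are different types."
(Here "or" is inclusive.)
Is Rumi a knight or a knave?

Consistent assignments: {Caleb=knight, Rumi=knight, Bob=knave, Bella=knave, Zephyr=knave, Otto=knight}
In every consistent assignment, Rumi is a knight.

Rumi is a knight.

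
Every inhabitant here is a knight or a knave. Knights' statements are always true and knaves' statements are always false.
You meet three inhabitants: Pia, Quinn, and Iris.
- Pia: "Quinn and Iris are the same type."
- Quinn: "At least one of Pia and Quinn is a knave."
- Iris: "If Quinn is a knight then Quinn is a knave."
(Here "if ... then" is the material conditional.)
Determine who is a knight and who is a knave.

Suppose Pia is a knight. Then Pia's statement "Quinn and Iris are the same type" would have to be true. Checking the 4 ways to assign the others, none is consistent with every speaker.
(For instance, with Quinn=knight, Iris=knave, Pia's claim "Quinn and Iris are the same type" comes out false where it would need to be true.)
So Pia must be a knave, making "Quinn and Iris are the same type" false. Taking Pia=knave, Quinn=knight, Iris=knave, each remaining statement checks out:
  Quinn (knight): "at least one of Pia and Quinn is a knave" — true. ✓
  Iris (knave): "if Quinn is a knight then Quinn is a knave" — false. ✓
This is the unique consistent assignment.

Pia is a knave, Quinn is a knight, and Iris is a knave.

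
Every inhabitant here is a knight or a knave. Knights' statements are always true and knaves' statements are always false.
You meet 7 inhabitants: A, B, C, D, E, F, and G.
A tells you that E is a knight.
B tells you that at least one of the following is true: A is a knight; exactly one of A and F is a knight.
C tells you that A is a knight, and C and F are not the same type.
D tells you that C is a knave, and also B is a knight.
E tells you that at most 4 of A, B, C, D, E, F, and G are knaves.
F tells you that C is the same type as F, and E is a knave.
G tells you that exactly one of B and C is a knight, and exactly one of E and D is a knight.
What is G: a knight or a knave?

Consistent assignments: {A=knight, B=knight, C=knight, D=knave, E=knight, F=knave, G=knave}; {A=knight, B=knight, C=knave, D=knight, E=knight, F=knave, G=knave}
In every consistent assignment, G is a knave.

G is a knave.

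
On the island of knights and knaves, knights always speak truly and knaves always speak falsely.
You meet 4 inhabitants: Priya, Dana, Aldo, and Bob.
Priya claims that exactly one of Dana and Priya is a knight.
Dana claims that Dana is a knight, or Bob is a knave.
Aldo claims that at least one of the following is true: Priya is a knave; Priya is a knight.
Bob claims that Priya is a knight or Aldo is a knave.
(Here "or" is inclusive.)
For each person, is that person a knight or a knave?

Knights: Priya, Aldo, and Bob. Knaves: Dana.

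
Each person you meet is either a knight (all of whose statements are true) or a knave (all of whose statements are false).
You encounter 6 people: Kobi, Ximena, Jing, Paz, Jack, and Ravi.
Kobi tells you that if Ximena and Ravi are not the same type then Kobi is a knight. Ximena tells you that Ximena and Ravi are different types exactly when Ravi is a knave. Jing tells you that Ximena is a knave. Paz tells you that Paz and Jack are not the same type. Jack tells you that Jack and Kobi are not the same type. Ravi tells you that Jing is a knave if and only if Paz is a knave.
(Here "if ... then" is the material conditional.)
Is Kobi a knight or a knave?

Consistent assignments: {Kobi=knave, Ximena=knight, Jing=knave, Paz=knight, Jack=knave, Ravi=knave}; {Kobi=knave, Ximena=knave, Jing=knight, Paz=knight, Jack=knave, Ravi=knight}
In every consistent assignment, Kobi is a knave.

Kobi is a knave.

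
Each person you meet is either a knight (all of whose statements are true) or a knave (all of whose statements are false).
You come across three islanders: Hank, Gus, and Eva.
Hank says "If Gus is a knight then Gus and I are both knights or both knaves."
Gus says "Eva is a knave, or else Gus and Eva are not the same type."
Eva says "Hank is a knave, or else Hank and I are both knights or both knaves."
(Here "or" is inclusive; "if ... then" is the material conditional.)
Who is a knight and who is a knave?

Hank is a knight, Gus is a knight, and Eva is a knave.

Hank is a knight; "if Gus is a knight then Gus and I are both knights or both knaves" is true, as required.
Gus is a knight, and the claim "Eva is a knave, or else Gus and Eva are not the same type" is indeed true.
Eva is a knave; "Hank is a knave, or else Hank and I are both knights or both knaves" is False, as required.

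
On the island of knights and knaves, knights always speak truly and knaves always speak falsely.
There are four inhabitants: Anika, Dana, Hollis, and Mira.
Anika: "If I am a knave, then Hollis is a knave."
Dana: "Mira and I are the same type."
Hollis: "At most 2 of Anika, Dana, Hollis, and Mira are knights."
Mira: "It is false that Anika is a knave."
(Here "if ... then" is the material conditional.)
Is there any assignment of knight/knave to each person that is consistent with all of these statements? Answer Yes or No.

Yes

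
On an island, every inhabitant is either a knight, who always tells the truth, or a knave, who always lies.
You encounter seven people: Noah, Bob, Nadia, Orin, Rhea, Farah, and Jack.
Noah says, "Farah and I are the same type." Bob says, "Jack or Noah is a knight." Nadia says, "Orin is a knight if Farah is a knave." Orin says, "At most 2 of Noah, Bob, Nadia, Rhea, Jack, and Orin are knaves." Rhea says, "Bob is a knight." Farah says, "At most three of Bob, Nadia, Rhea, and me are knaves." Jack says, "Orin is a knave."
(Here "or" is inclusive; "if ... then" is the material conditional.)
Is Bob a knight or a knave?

Bob is a knight.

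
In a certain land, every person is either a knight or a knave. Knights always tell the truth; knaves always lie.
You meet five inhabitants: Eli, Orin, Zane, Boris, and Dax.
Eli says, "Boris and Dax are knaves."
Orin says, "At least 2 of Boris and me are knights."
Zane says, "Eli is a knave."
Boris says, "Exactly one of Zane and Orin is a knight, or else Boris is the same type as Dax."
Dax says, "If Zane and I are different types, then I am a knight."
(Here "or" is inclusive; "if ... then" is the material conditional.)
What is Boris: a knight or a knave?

Boris is a knight.

Consistent assignments: {Eli=knave, Orin=knight, Zane=knight, Boris=knight, Dax=knight}; {Eli=knave, Orin=knave, Zane=knight, Boris=knight, Dax=knight}; {Eli=knave, Orin=knave, Zane=knight, Boris=knight, Dax=knave}
In every consistent assignment, Boris is a knight.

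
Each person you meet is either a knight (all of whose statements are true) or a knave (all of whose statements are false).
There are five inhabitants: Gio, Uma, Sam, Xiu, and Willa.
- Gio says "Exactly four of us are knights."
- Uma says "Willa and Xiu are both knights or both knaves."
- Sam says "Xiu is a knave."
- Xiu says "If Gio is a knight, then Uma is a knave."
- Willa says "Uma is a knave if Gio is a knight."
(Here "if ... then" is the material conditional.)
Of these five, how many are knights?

3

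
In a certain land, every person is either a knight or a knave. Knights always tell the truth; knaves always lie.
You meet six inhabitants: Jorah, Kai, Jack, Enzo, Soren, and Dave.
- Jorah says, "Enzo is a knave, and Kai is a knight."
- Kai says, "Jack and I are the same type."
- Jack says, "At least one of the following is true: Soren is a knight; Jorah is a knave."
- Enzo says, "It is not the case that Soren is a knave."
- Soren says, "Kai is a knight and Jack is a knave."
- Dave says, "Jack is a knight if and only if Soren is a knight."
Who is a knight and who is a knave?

Knights: Jack. Knaves: Jorah, Kai, Enzo, Soren, and Dave.

Jorah (knave): "Enzo is a knave, and Kai is a knight" — False. ✓
Since Kai is a knave, "Jack and I are the same type" needs to be False, which holds.
Jack is a knight, and the claim "at least one of the following is true: Soren is a knight; Jorah is a knave" is indeed True.
Since Enzo is a knave, "it is not the case that Soren is a knave" needs to be False, which holds.
Since Soren is a knave, "Kai is a knight and Jack is a knave" needs to be False, which holds.
Since Dave is a knave, "Jack is a knight if and only if Soren is a knight" needs to be False, which holds.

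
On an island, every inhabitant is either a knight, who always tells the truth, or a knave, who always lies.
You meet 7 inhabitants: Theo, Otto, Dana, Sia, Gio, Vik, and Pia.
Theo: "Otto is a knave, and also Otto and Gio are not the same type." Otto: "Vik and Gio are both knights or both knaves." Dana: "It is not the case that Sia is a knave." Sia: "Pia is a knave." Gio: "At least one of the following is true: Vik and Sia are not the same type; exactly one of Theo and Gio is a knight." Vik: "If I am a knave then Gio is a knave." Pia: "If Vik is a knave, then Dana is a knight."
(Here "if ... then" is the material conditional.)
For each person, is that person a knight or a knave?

Theo (knave): "Otto is a knave, and also Otto and Gio are not the same type" — false. ✓
Otto (knight): "Vik and Gio are both knights or both knaves" — True. ✓
Dana (knave): "it is not the case that Sia is a knave" — false. ✓
As a knave, Sia's statement "Pia is a knave" should be false; it is.
As a knight, Gio's statement "at least one of the following is true: Vik and Sia are not the same type; exactly one of Theo and Gio is a knight" should be True; it is.
Vik is a knight, so "if I am a knave then Gio is a knave" must be True — and it is.
Pia is a knight, so "if Vik is a knave, then Dana is a knight" must be True — and it is.

Theo is a knave, Otto is a knight, Dana is a knave, Sia is a knave, Gio is a knight, Vik is a knight, and Pia is a knight.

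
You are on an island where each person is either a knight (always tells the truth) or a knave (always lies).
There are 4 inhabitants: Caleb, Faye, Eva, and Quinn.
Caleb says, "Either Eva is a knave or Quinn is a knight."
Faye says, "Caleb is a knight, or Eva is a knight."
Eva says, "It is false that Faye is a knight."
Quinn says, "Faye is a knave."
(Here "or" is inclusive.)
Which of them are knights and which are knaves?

Suppose Caleb is a knave. Then Caleb's statement "either Eva is a knave or Quinn is a knight" would have to be false. Checking the 8 ways to assign the others, none is consistent with every speaker.
(For instance, with Faye=knight, Eva=knave, Quinn=knave, Caleb's claim "either Eva is a knave or Quinn is a knight" comes out true where it would need to be false.)
So Caleb must be a knight, making "either Eva is a knave or Quinn is a knight" true. Taking Caleb=knight, Faye=knight, Eva=knave, Quinn=knave, each remaining statement checks out:
  Faye (knight): "Caleb is a knight, or Eva is a knight" — true. ✓
  Eva (knave): "it is false that Faye is a knight" — false. ✓
  Quinn (knave): "Faye is a knave" — false. ✓
This is the unique consistent assignment.

Knights: Caleb and Faye. Knaves: Eva and Quinn.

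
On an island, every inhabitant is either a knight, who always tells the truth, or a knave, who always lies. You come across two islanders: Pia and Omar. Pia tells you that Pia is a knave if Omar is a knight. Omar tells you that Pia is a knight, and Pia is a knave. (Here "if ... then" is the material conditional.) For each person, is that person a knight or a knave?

Pia is a knight and Omar is a knave.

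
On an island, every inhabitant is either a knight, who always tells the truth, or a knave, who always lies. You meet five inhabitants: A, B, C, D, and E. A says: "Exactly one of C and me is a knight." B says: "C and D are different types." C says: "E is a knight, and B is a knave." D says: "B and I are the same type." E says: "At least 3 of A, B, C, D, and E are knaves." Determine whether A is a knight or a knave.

A is a knight.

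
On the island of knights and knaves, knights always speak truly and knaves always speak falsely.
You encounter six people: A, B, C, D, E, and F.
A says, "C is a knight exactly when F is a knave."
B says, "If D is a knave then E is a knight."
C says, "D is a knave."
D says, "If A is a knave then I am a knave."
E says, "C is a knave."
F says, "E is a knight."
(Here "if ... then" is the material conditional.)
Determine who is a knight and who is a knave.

A is a knight; "C is a knight exactly when F is a knave" is true, as required.
B (knight): "if D is a knave then E is a knight" — true. ✓
As a knave, C's statement "D is a knave" should be false; it is.
D is a knight, and the claim "if A is a knave then I am a knave" is indeed true.
E (knight): "C is a knave" — true. ✓
F is a knight, and the claim "E is a knight" is indeed true.

A is a knight, B is a knight, C is a knave, D is a knight, E is a knight, and F is a knight.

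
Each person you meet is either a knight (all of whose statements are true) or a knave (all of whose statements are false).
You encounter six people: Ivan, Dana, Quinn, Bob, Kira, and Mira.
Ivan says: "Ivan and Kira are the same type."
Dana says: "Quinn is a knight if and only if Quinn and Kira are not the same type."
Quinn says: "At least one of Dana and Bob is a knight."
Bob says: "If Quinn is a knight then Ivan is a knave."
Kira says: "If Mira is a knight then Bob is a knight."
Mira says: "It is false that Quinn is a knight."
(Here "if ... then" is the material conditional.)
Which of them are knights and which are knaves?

Ivan is a knave, Dana is a knave, Quinn is a knight, Bob is a knight, Kira is a knight, and Mira is a knave.

Ivan (knave): "Ivan and Kira are the same type" — False. ✓
Dana is a knave, so "Quinn is a knight if and only if Quinn and Kira are not the same type" must be False — and it is.
Quinn is a knight, so "at least one of Dana and Bob is a knight" must be True — and it is.
As a knight, Bob's statement "if Quinn is a knight then Ivan is a knave" should be True; it is.
Kira is a knight, so "if Mira is a knight then Bob is a knight" must be True — and it is.
Mira is a knave, so "it is false that Quinn is a knight" must be False — and it is.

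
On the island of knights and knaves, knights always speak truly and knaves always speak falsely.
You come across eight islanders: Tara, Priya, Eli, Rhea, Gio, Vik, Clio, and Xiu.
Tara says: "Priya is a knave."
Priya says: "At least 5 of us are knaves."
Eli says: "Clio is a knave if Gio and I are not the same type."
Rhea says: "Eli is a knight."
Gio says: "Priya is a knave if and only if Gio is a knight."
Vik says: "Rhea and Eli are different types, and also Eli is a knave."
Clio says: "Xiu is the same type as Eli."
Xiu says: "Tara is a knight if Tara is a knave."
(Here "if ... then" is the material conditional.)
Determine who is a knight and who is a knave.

Tara is a knight, Priya is a knave, Eli is a knight, Rhea is a knight, Gio is a knight, Vik is a knave, Clio is a knight, and Xiu is a knight.

Tara is a knight, so "Priya is a knave" must be true — and it is.
Priya is a knave; "at least 5 of us are knaves" is false, as required.
Eli is a knight, and the claim "Clio is a knave if Gio and I are not the same type" is indeed true.
As a knight, Rhea's statement "Eli is a knight" should be true; it is.
Gio is a knight, and the claim "Priya is a knave if and only if Gio is a knight" is indeed true.
Since Vik is a knave, "Rhea and Eli are different types, and also Eli is a knave" needs to be false, which holds.
As a knight, Clio's statement "Xiu is the same type as Eli" should be true; it is.
Xiu is a knight, and the claim "Tara is a knight if Tara is a knave" is indeed true.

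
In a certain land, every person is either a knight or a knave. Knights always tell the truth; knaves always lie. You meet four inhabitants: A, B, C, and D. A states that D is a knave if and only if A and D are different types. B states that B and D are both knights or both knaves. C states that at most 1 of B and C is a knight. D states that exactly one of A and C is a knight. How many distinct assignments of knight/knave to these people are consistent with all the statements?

1

Consistent assignments:
  A=knave, B=knave, C=knight, D=knight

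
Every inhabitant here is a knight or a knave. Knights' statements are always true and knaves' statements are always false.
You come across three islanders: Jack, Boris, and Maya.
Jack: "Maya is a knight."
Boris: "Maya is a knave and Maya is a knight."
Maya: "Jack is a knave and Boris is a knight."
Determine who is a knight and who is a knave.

Jack is a knave, Boris is a knave, and Maya is a knave.

Jack (knave): "Maya is a knight" — False. ✓
As a knave, Boris's statement "Maya is a knave and Maya is a knight" should be False; it is.
Maya is a knave, and the claim "Jack is a knave and Boris is a knight" is indeed False.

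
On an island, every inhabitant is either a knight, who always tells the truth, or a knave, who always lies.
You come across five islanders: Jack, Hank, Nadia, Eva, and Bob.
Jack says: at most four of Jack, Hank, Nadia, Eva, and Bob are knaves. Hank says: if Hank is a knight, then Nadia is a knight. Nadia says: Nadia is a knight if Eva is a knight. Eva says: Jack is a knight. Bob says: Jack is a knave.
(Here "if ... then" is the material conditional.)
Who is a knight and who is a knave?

Jack is a knight, and the claim "at most four of Jack, Hank, Nadia, Eva, and Bob are knaves" is indeed true.
As a knight, Hank's statement "if Hank is a knight, then Nadia is a knight" should be true; it is.
Nadia is a knight, and the claim "Nadia is a knight if Eva is a knight" is indeed true.
Since Eva is a knight, "Jack is a knight" needs to be true, which holds.
Bob (knave): "Jack is a knave" — false. ✓

Jack is a knight, Hank is a knight, Nadia is a knight, Eva is a knight, and Bob is a knave.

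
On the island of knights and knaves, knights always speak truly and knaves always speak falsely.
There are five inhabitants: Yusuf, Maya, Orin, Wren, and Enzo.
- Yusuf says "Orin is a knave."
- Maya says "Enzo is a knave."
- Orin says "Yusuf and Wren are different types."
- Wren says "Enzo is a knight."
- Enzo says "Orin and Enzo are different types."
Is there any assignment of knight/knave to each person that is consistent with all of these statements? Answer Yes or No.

One consistent assignment: Yusuf=knight, Maya=knave, Orin=knave, Wren=knight, Enzo=knight.

Yes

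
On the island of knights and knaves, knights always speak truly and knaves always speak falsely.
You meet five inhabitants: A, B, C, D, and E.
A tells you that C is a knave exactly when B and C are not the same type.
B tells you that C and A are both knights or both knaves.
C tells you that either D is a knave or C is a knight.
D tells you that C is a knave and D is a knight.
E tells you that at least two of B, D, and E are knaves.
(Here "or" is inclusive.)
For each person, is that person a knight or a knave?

A (knave): "C is a knave exactly when B and C are not the same type" — false. ✓
Since B is a knave, "C and A are both knights or both knaves" needs to be false, which holds.
C is a knight; "either D is a knave or C is a knight" is true, as required.
D (knave): "C is a knave and D is a knight" — false. ✓
E is a knight; "at least two of B, D, and E are knaves" is true, as required.

A is a knave, B is a knave, C is a knight, D is a knave, and E is a knight.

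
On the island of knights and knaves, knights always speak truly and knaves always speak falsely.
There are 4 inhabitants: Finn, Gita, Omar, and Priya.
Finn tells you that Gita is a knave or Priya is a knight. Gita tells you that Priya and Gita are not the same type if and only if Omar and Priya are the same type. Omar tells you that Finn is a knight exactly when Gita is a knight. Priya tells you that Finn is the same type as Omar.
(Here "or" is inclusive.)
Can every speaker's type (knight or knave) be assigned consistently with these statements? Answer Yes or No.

One consistent assignment: Finn=knight, Gita=knave, Omar=knave, Priya=knave.

Yes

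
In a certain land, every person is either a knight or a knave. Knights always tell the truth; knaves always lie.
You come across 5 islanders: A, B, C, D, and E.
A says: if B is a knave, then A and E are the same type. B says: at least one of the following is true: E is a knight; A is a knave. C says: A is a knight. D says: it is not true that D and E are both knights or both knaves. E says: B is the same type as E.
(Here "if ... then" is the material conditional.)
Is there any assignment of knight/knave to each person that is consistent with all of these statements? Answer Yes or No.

Checking all 32 assignments, each has at least one speaker whose statement's truth value contradicts their type.

No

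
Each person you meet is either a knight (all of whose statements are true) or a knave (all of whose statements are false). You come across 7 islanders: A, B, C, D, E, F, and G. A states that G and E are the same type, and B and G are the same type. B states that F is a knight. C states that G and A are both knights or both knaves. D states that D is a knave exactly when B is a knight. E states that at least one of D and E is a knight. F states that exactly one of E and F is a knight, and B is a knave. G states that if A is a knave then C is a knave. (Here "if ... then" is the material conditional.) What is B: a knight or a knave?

Consistent assignments: {A=knave, B=knave, C=knave, D=knave, E=knave, F=knave, G=knight}
In every consistent assignment, B is a knave.

B is a knave.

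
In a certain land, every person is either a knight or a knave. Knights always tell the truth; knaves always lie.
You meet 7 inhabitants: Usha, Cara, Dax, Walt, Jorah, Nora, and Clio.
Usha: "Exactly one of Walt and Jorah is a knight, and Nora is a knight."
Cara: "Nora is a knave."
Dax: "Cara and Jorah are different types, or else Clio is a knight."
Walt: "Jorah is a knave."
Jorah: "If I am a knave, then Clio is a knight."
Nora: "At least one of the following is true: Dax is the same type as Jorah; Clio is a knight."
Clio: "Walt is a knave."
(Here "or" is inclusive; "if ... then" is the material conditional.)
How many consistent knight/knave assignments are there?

3

Consistent assignments:
  Usha=knight, Cara=knave, Dax=knight, Walt=knave, Jorah=knight, Nora=knight, Clio=knight
  Usha=knight, Cara=knave, Dax=knave, Walt=knight, Jorah=knave, Nora=knight, Clio=knave
  Usha=knave, Cara=knight, Dax=knight, Walt=knight, Jorah=knave, Nora=knave, Clio=knave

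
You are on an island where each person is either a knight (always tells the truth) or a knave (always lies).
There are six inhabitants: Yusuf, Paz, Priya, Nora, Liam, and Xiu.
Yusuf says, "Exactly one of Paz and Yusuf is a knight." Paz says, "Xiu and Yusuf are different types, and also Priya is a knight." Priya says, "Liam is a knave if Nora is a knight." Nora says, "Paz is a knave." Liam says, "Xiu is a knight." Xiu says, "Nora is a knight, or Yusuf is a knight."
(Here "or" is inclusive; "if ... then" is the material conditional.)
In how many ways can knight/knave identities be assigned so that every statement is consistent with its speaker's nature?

2

Consistent assignments:
  Yusuf=knight, Paz=knave, Priya=knave, Nora=knight, Liam=knight, Xiu=knight
  Yusuf=knave, Paz=knave, Priya=knave, Nora=knight, Liam=knight, Xiu=knight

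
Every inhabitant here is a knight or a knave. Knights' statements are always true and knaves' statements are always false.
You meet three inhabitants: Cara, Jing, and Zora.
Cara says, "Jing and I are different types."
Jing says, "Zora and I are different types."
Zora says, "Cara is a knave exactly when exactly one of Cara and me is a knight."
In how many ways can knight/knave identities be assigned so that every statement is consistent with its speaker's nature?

Consistent assignments:
  Cara=knight, Jing=knave, Zora=knave
  Cara=knave, Jing=knave, Zora=knave

2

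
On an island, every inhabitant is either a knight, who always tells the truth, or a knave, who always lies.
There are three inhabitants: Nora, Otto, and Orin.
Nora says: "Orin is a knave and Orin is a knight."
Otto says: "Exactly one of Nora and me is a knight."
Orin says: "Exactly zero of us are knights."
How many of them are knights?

1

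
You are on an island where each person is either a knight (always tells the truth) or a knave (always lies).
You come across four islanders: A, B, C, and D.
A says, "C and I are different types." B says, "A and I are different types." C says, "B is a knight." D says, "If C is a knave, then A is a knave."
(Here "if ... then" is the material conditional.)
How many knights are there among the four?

1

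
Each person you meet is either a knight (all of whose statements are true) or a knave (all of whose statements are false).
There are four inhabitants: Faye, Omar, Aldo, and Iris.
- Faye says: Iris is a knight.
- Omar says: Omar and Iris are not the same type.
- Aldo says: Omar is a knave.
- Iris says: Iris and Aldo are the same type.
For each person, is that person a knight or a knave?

Faye is a knave, and the claim "Iris is a knight" is indeed False.
Omar (knave): "Omar and Iris are not the same type" — False. ✓
As a knight, Aldo's statement "Omar is a knave" should be True; it is.
As a knave, Iris's statement "Iris and Aldo are the same type" should be False; it is.

Faye is a knave, Omar is a knave, Aldo is a knight, and Iris is a knave.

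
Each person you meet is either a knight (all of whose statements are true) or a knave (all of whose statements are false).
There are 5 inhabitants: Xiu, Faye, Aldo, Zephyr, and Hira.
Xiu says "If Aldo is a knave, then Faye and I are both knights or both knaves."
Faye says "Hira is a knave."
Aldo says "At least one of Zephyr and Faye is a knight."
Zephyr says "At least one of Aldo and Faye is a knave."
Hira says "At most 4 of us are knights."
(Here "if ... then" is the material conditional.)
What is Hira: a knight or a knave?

Hira is a knight.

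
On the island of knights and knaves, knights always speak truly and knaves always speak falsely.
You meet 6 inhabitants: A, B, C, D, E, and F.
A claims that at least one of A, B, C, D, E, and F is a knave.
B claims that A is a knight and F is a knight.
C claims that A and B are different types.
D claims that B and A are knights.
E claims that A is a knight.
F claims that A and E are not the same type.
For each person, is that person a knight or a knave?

A is a knight, B is a knave, C is a knight, D is a knave, E is a knight, and F is a knave.

A (knight): "at least one of A, B, C, D, E, and F is a knave" — True. ✓
B (knave): "A is a knight and F is a knight" — False. ✓
C is a knight, so "A and B are different types" must be True — and it is.
Since D is a knave, "B and A are knights" needs to be False, which holds.
E (knight): "A is a knight" — True. ✓
F is a knave, and the claim "A and E are not the same type" is indeed False.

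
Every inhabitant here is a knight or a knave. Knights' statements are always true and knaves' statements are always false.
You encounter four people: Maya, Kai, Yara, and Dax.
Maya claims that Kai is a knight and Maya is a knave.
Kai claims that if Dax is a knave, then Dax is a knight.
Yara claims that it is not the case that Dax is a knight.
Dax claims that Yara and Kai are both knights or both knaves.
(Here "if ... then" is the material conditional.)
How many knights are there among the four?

The unique consistent assignment is Maya=knave, Kai=knave, Yara=knight, Dax=knave.
That has 1 knight.

1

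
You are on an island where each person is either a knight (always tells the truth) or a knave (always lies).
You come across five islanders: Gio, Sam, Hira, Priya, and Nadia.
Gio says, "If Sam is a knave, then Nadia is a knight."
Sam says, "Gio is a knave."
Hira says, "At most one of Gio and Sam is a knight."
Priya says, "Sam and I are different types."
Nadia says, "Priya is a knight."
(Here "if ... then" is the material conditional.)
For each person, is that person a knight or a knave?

As a knight, Gio's statement "if Sam is a knave, then Nadia is a knight" should be true; it is.
Sam (knave): "Gio is a knave" — false. ✓
Hira is a knight; "at most one of Gio and Sam is a knight" is true, as required.
Priya is a knight, so "Sam and I are different types" must be true — and it is.
As a knight, Nadia's statement "Priya is a knight" should be true; it is.

Gio is a knight, Sam is a knave, Hira is a knight, Priya is a knight, and Nadia is a knight.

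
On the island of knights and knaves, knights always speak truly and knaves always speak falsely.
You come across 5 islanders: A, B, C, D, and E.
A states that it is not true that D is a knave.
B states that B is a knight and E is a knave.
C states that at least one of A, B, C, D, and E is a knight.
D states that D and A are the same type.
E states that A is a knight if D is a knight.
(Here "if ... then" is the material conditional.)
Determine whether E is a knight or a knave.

E is a knight.

Consistent assignments: {A=knight, B=knave, C=knight, D=knight, E=knight}
In every consistent assignment, E is a knight.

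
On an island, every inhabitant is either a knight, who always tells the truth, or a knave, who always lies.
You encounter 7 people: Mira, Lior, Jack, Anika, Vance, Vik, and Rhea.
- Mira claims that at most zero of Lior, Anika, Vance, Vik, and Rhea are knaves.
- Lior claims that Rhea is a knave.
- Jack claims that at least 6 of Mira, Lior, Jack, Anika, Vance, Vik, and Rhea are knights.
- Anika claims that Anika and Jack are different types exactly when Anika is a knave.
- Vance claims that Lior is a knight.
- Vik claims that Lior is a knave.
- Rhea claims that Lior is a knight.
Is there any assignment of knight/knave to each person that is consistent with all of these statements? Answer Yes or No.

No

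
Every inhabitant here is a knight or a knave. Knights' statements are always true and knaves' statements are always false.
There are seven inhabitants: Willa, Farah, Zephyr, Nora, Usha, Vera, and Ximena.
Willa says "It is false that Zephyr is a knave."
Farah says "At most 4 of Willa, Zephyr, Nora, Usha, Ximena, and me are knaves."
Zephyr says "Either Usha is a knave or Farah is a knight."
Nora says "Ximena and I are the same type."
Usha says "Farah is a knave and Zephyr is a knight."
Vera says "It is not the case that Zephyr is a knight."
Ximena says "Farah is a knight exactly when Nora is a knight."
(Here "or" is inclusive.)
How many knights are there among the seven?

5

The unique consistent assignment is Willa=knight, Farah=knight, Zephyr=knight, Nora=knight, Usha=knave, Vera=knave, Ximena=knight.
That has 5 knights.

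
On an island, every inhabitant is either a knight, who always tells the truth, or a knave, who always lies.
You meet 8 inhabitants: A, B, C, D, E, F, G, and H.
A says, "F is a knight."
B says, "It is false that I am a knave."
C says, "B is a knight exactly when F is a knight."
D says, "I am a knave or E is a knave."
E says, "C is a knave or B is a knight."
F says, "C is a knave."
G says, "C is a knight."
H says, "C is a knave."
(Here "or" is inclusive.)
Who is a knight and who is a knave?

As a knave, A's statement "F is a knight" should be False; it is.
B is a knave, and the claim "it is false that I am a knave" is indeed False.
C is a knight, so "B is a knight exactly when F is a knight" must be true — and it is.
D is a knight; "I am a knave or E is a knave" is true, as required.
E is a knave, so "C is a knave or B is a knight" must be False — and it is.
F is a knave; "C is a knave" is False, as required.
As a knight, G's statement "C is a knight" should be true; it is.
H is a knave, so "C is a knave" must be False — and it is.

A is a knave, B is a knave, C is a knight, D is a knight, E is a knave, F is a knave, G is a knight, and H is a knave.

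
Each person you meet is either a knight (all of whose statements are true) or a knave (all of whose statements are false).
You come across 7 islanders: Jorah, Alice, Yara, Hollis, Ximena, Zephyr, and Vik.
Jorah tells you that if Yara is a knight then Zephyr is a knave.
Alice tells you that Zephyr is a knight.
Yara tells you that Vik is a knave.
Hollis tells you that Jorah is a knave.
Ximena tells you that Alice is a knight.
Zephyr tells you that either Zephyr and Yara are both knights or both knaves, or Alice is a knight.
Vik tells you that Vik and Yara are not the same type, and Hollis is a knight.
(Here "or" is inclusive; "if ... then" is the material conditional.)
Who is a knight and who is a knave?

Jorah is a knight, Alice is a knave, Yara is a knight, Hollis is a knave, Ximena is a knave, Zephyr is a knave, and Vik is a knave.

Jorah is a knight; "if Yara is a knight then Zephyr is a knave" is True, as required.
Alice (knave): "Zephyr is a knight" — False. ✓
As a knight, Yara's statement "Vik is a knave" should be True; it is.
Hollis is a knave, and the claim "Jorah is a knave" is indeed False.
Ximena is a knave; "Alice is a knight" is False, as required.
Since Zephyr is a knave, "either Zephyr and Yara are both knights or both knaves, or Alice is a knight" needs to be False, which holds.
Vik is a knave, and the claim "Vik and Yara are not the same type, and Hollis is a knight" is indeed False.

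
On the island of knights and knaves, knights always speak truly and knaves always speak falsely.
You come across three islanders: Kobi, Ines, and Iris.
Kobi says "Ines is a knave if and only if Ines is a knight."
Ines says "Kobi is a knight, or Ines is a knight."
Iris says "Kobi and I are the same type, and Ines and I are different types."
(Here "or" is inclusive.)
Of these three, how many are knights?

The unique consistent assignment is Kobi=knave, Ines=knave, Iris=knave.
That has 0 knights.

0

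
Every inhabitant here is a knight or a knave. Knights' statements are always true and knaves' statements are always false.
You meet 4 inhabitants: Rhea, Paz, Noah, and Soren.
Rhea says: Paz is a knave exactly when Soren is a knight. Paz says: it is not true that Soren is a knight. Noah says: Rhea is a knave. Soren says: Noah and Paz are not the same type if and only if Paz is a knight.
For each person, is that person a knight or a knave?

Rhea is a knight, Paz is a knave, Noah is a knave, and Soren is a knight.

As a knight, Rhea's statement "Paz is a knave exactly when Soren is a knight" should be true; it is.
Paz is a knave; "it is not true that Soren is a knight" is false, as required.
Noah is a knave, and the claim "Rhea is a knave" is indeed false.
Since Soren is a knight, "Noah and Paz are not the same type if and only if Paz is a knight" needs to be true, which holds.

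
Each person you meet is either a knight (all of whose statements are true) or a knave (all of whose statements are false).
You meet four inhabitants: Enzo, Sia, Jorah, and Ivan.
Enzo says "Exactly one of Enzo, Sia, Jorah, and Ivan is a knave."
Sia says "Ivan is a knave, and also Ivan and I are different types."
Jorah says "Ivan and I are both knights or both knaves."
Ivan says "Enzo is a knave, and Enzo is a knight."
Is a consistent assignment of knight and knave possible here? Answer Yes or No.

No

Checking all 16 assignments, each has at least one speaker whose statement's truth value contradicts their type.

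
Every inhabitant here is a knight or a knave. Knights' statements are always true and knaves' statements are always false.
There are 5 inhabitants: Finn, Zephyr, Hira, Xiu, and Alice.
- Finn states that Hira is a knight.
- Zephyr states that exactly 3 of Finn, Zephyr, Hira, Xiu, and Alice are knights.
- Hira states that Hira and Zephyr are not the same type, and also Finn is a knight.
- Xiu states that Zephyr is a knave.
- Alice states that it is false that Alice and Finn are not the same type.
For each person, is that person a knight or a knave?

Finn is a knight; "Hira is a knight" is True, as required.
Zephyr is a knave, so "exactly 3 of Finn, Zephyr, Hira, Xiu, and Alice are knights" must be false — and it is.
Hira is a knight, so "Hira and Zephyr are not the same type, and also Finn is a knight" must be True — and it is.
Xiu is a knight, so "Zephyr is a knave" must be True — and it is.
Since Alice is a knight, "it is false that Alice and Finn are not the same type" needs to be True, which holds.

Finn is a knight, Zephyr is a knave, Hira is a knight, Xiu is a knight, and Alice is a knight.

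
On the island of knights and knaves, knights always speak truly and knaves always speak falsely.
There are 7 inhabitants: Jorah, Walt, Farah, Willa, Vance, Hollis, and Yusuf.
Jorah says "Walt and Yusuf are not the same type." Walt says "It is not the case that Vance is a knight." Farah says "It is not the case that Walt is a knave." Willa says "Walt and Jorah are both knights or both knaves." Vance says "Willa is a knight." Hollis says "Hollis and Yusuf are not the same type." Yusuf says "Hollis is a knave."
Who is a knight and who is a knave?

Jorah is a knave, and the claim "Walt and Yusuf are not the same type" is indeed false.
As a knave, Walt's statement "it is not the case that Vance is a knight" should be false; it is.
Farah (knave): "it is not the case that Walt is a knave" — false. ✓
Willa is a knight; "Walt and Jorah are both knights or both knaves" is True, as required.
Vance is a knight; "Willa is a knight" is True, as required.
As a knight, Hollis's statement "Hollis and Yusuf are not the same type" should be True; it is.
Since Yusuf is a knave, "Hollis is a knave" needs to be false, which holds.

Knights: Willa, Vance, and Hollis. Knaves: Jorah, Walt, Farah, and Yusuf.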